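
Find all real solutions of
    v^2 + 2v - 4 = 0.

v = -3.2361 or v = 1.2361

Discriminant: (2)^2 - 4*1*(-4) = 20.
Quadratic formula: v = (-2 +/- sqrt(20)) / 2.
So v = -1 + sqrt(5) ~= 1.2361 or v = -sqrt(5) - 1 ~= -3.2361.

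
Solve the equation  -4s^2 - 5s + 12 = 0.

Discriminant: (-5)^2 - 4*(-4)*12 = 217.
Quadratic formula: s = (5 +/- sqrt(217)) / (-8).
So s = -sqrt(217)/8 - 5/8 ~= -2.4664 or s = -5/8 + sqrt(217)/8 ~= 1.2164.

s = -2.4664 or s = 1.2164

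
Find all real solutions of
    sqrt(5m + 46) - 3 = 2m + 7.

m = -2

Isolate the radical: sqrt(5m + 46) = 2m + 10.
Square both sides: 5m + 46 = (2m + 10)^2.
Expand and rearrange: 4m^2 + 35m + 54 = 0.
Solving gives m = -2 or m = -6.75.
Check each candidate in the original equation:
  m = -2: sqrt(36) = 6, while 2m + 10 = 6 — valid.
  m = -6.75: sqrt(12.25) = 3.5, while 2m + 10 = -3.5 — extraneous.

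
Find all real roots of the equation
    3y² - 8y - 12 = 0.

Discriminant: (-8)² − 4·3·(-12) = 208.
Quadratic formula: y = (8 ± √208) / 6.
So y = 4/3 + 2·√(13)/3 ≈ 3.737 or y = 4/3 - 2·√(13)/3 ≈ -1.0704.

y = -1.0704 or y = 3.737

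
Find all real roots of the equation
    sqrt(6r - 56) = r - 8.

r = 10 or r = 12

Square both sides: 6r - 56 = (r - 8)^2.
Expand and rearrange: r^2 - 22r + 120 = 0.
Solving gives r = 12 or r = 10.
Check each candidate in the original equation:
  r = 12: sqrt(16) = 4, while r - 8 = 4 — valid.
  r = 10: sqrt(4) = 2, while r - 8 = 2 — valid.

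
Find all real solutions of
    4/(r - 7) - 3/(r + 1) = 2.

r = -2.2329 or r = 8.7329

Multiply both sides by (r - 7)(r + 1):
4(r + 1) - 3(r - 7) = 2(r - 7)(r + 1).
Expand and collect terms: 2r^2 - 13r - 39 = 0.
By the quadratic formula, r = (13 +/- sqrt(481)) / 4, so r ~= 8.7329 or r ~= -2.2329.
Neither value makes a denominator zero (r != 7, r != -1), so both are valid.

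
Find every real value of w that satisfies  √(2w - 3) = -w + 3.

Square both sides: 2w - 3 = (-w + 3)².
Expand and rearrange: w² - 8w + 12 = 0.
Solving gives w = 6 or w = 2.
Check each candidate in the original equation:
  w = 6: √(9) = 3, while -w + 3 = -3 — extraneous.
  w = 2: √(1) = 1, while -w + 3 = 1 — valid.

w = 2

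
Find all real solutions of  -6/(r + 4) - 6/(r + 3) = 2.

r = -9.5414 or r = -3.4586

Multiply both sides by (r + 4)(r + 3):
-6(r + 3) - 6(r + 4) = 2(r + 4)(r + 3).
Expand and collect terms: 2r² + 26r + 66 = 0.
By the quadratic formula, r = (-26 ± √148) / 4, so r ≈ -3.4586 or r ≈ -9.5414.
Neither value makes a denominator zero (r ≠ -4, r ≠ -3), so both are valid.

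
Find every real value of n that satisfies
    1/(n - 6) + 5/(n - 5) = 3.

Multiply both sides by (n - 6)(n - 5):
(n - 5) + 5(n - 6) = 3(n - 6)(n - 5).
Expand and collect terms: 3n² - 39n + 125 = 0.
By the quadratic formula, n = (39 ± √21) / 6, so n ≈ 7.2638 or n ≈ 5.7362.
Neither value makes a denominator zero (n ≠ 6, n ≠ 5), so both are valid.

n = 5.7362 or n = 7.2638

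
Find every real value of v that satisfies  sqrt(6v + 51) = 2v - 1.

Square both sides: 6v + 51 = (2v - 1)^2.
Expand and rearrange: 4v^2 - 10v - 50 = 0.
Solving gives v = 5 or v = -2.5.
Check each candidate in the original equation:
  v = 5: sqrt(81) = 9, while 2v - 1 = 9 — valid.
  v = -2.5: sqrt(36) = 6, while 2v - 1 = -6 — extraneous.

v = 5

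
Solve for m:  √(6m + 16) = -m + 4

Square both sides: 6m + 16 = (-m + 4)².
Expand and rearrange: m² - 14m = 0.
Solving gives m = 14 or m = 0.
Check each candidate in the original equation:
  m = 14: √(100) = 10, while -m + 4 = -10 — extraneous.
  m = 0: √(16) = 4, while -m + 4 = 4 — valid.

m = 0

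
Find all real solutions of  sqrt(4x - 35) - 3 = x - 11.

Isolate the radical: sqrt(4x - 35) = x - 8.
Square both sides: 4x - 35 = (x - 8)^2.
Expand and rearrange: x^2 - 20x + 99 = 0.
Solving gives x = 11 or x = 9.
Check each candidate in the original equation:
  x = 11: sqrt(9) = 3, while x - 8 = 3 — valid.
  x = 9: sqrt(1) = 1, while x - 8 = 1 — valid.

x = 9 or x = 11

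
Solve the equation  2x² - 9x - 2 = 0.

x = -0.2122 or x = 4.7122

Discriminant: (-9)² − 4·2·(-2) = 97.
Quadratic formula: x = (9 ± √97) / 4.
So x = 9/4 + √(97)/4 ≈ 4.7122 or x = 9/4 - √(97)/4 ≈ -0.2122.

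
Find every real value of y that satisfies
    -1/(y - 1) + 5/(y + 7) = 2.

Multiply both sides by (y - 1)(y + 7):
-(y + 7) + 5(y - 1) = 2(y - 1)(y + 7).
Expand and collect terms: 2y^2 + 8y - 2 = 0.
By the quadratic formula, y = (-8 +/- sqrt(80)) / 4, so y ~= 0.2361 or y ~= -4.2361.
Neither value makes a denominator zero (y != 1, y != -7), so both are valid.

y = -4.2361 or y = 0.2361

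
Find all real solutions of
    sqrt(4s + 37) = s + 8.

s = -3

Square both sides: 4s + 37 = (s + 8)^2.
Expand and rearrange: s^2 + 12s + 27 = 0.
Solving gives s = -3 or s = -9.
Check each candidate in the original equation:
  s = -3: sqrt(25) = 5, while s + 8 = 5 — valid.
  s = -9: sqrt(1) = 1, while s + 8 = -1 — extraneous.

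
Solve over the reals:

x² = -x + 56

x = -8 or x = 7

Bring every term to one side: x² + x - 56 = 0.
Factor: (x + 8)(x - 7) = 0.
So x = -8 or x = 7.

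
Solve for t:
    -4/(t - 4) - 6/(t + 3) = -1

t = 0 or t = 11

Multiply both sides by (t - 4)(t + 3):
-4(t + 3) - 6(t - 4) = -(t - 4)(t + 3).
Expand and collect terms: -t^2 + 11t = 0.
Factor or apply the quadratic formula: t = 0 or t = 11.
Neither value makes a denominator zero (t != 4, t != -3), so both are valid.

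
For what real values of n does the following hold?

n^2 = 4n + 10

n = -1.7417 or n = 5.7417

Rearrange to standard form: n^2 - 4n - 10 = 0.
Discriminant: (-4)^2 - 4*1*(-10) = 56.
Quadratic formula: n = (4 +/- sqrt(56)) / 2.
So n = 2 + sqrt(14) ~= 5.7417 or n = 2 - sqrt(14) ~= -1.7417.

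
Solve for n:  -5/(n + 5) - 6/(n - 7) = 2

n = -8.1189 or n = 4.6189

Multiply both sides by (n + 5)(n - 7):
-5(n - 7) - 6(n + 5) = 2(n + 5)(n - 7).
Expand and collect terms: 2n^2 + 7n - 75 = 0.
By the quadratic formula, n = (-7 +/- sqrt(649)) / 4, so n ~= 4.6189 or n ~= -8.1189.
Neither value makes a denominator zero (n != -5, n != 7), so both are valid.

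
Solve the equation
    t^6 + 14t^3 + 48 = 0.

Let u = t^3. The equation becomes u^2 + 14u + 48 = 0.
Factor: (u + 8)(u + 6) = 0, so u = -8 or u = -6.
t^3 = -8 gives t = -2.
t^3 = -6 gives t = -(6)^(1/3) ~= -1.8171.

t = -2 or t = -1.8171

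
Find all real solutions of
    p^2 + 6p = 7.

p = -7 or p = 1

Bring every term to one side: p^2 + 6p - 7 = 0.
Factor: (p - 1)(p + 7) = 0.
So p = 1 or p = -7.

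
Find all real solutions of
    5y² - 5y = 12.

Rearrange to standard form: 5y² - 5y - 12 = 0.
Discriminant: (-5)² − 4·5·(-12) = 265.
Quadratic formula: y = (5 ± √265) / 10.
So y = 1/2 + √(265)/10 ≈ 2.1279 or y = 1/2 - √(265)/10 ≈ -1.1279.

y = -1.1279 or y = 2.1279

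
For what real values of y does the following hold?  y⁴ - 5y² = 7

y = -2.4779 or y = 2.4779

Let u = y². The equation becomes u² - 5u - 7 = 0.
By the quadratic formula, u = 5/2 + √(53)/2 or u = 5/2 - √(53)/2.
y² = 5/2 + √(53)/2 gives y = ±√(5/2 + √(53)/2) ≈ ±2.4779.
y² = 5/2 - √(53)/2 < 0 has no real solution.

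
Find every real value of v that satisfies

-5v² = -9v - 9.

v = -0.7155 or v = 2.5155

Rearrange to standard form: -5v² + 9v + 9 = 0.
Discriminant: (9)² − 4·(-5)·9 = 261.
Quadratic formula: v = (-9 ± √261) / (-10).
So v = 9/10 - 3·√(29)/10 ≈ -0.7155 or v = 9/10 + 3·√(29)/10 ≈ 2.5155.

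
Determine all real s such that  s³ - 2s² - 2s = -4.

Rearrange: s³ - 2s² - 2s + 4 = 0.
Possible rational roots are divisors of 4. Testing s = 2 gives 0, so (s - 2) is a factor.
Divide: s³ - 2s² - 2s + 4 = (s - 2)(s² - 2).
Apply the quadratic formula to s² - 2 = 0: s = (0 ± √8)/2, i.e. s ≈ 1.4142 or s ≈ -1.4142.

s = -1.4142 or s = 1.4142 or s = 2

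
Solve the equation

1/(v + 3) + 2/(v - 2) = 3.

v = -2.708 or v = 2.708

Multiply both sides by (v + 3)(v - 2):
(v - 2) + 2(v + 3) = 3(v + 3)(v - 2).
Expand and collect terms: 3v^2 - 22 = 0.
By the quadratic formula, v = (0 +/- sqrt(264)) / 6, so v ~= 2.708 or v ~= -2.708.
Neither value makes a denominator zero (v != -3, v != 2), so both are valid.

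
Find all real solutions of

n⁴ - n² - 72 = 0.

n = -3 or n = 3

Let u = n². The equation becomes u² - u - 72 = 0.
Factor: (u + 8)(u - 9) = 0, so u = -8 or u = 9.
n² = -8 < 0 has no real solution.
n² = 9 gives n = ±3.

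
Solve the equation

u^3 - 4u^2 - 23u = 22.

Rearrange: u^3 - 4u^2 - 23u - 22 = 0.
Possible rational roots are divisors of -22. Testing u = -2 gives 0, so (u + 2) is a factor.
Divide: u^3 - 4u^2 - 23u - 22 = (u + 2)(u^2 - 6u - 11).
Apply the quadratic formula to u^2 - 6u - 11 = 0: u = (6 +/- sqrt(80))/2, i.e. u ~= 7.4721 or u ~= -1.4721.

u = -2 or u = -1.4721 or u = 7.4721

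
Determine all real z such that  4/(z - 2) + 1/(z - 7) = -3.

z = 0.5935 or z = 6.7398

Multiply both sides by (z - 2)(z - 7):
4(z - 7) + (z - 2) = -3(z - 2)(z - 7).
Expand and collect terms: -3z^2 + 22z - 12 = 0.
By the quadratic formula, z = (-22 +/- sqrt(340)) / -6, so z ~= 0.5935 or z ~= 6.7398.
Neither value makes a denominator zero (z != 2, z != 7), so both are valid.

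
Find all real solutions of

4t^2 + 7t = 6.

Rearrange to standard form: 4t^2 + 7t - 6 = 0.
Discriminant: (7)^2 - 4*4*(-6) = 145.
Quadratic formula: t = (-7 +/- sqrt(145)) / 8.
So t = -7/8 + sqrt(145)/8 ~= 0.6302 or t = -sqrt(145)/8 - 7/8 ~= -2.3802.

t = -2.3802 or t = 0.6302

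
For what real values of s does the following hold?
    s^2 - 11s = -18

Bring every term to one side: s^2 - 11s + 18 = 0.
Factor: (s - 2)(s - 9) = 0.
So s = 2 or s = 9.

s = 2 or s = 9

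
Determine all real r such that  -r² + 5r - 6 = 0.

Factor: -1(r - 3)(r - 2) = 0.
So r = 3 or r = 2.

r = 2 or r = 3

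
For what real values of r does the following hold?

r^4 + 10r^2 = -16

Let u = r^2. The equation becomes u^2 + 10u + 16 = 0.
Factor: (u + 8)(u + 2) = 0, so u = -8 or u = -2.
r^2 = -8 < 0 has no real solution.
r^2 = -2 < 0 has no real solution.

No real solutions.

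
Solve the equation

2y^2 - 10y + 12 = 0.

y = 2 or y = 3

Factor: 2(y - 2)(y - 3) = 0.
So y = 2 or y = 3.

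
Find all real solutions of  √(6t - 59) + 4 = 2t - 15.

t = 10 or t = 10.5

Isolate the radical: √(6t - 59) = 2t - 19.
Square both sides: 6t - 59 = (2t - 19)².
Expand and rearrange: 4t² - 82t + 420 = 0.
Solving gives t = 10.5 or t = 10.
Check each candidate in the original equation:
  t = 10.5: √(4) = 2, while 2t - 19 = 2 — valid.
  t = 10: √(1) = 1, while 2t - 19 = 1 — valid.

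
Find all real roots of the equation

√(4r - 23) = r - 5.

Square both sides: 4r - 23 = (r - 5)².
Expand and rearrange: r² - 14r + 48 = 0.
Solving gives r = 8 or r = 6.
Check each candidate in the original equation:
  r = 8: √(9) = 3, while r - 5 = 3 — valid.
  r = 6: √(1) = 1, while r - 5 = 1 — valid.

r = 6 or r = 8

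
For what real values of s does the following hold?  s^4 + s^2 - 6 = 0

Let u = s^2. The equation becomes u^2 + u - 6 = 0.
Factor: (u + 3)(u - 2) = 0, so u = -3 or u = 2.
s^2 = -3 < 0 has no real solution.
s^2 = 2 gives s = +/-sqrt(2) ~= +/-1.4142.

s = -1.4142 or s = 1.4142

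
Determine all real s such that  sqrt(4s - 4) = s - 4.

Square both sides: 4s - 4 = (s - 4)^2.
Expand and rearrange: s^2 - 12s + 20 = 0.
Solving gives s = 10 or s = 2.
Check each candidate in the original equation:
  s = 10: sqrt(36) = 6, while s - 4 = 6 — valid.
  s = 2: sqrt(4) = 2, while s - 4 = -2 — extraneous.

s = 10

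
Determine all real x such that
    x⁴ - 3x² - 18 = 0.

x = -2.4495 or x = 2.4495

Let u = x². The equation becomes u² - 3u - 18 = 0.
Factor: (u + 3)(u - 6) = 0, so u = -3 or u = 6.
x² = -3 < 0 has no real solution.
x² = 6 gives x = ±√(6) ≈ ±2.4495.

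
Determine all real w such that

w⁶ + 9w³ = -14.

Let u = w³. The equation becomes u² + 9u + 14 = 0.
Factor: (u + 2)(u + 7) = 0, so u = -2 or u = -7.
w³ = -2 gives w = -∛(2) ≈ -1.2599.
w³ = -7 gives w = -∛(7) ≈ -1.9129.

w = -1.9129 or w = -1.2599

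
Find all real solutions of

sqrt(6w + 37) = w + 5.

Square both sides: 6w + 37 = (w + 5)^2.
Expand and rearrange: w^2 + 4w - 12 = 0.
Solving gives w = 2 or w = -6.
Check each candidate in the original equation:
  w = 2: sqrt(49) = 7, while w + 5 = 7 — valid.
  w = -6: sqrt(1) = 1, while w + 5 = -1 — extraneous.

w = 2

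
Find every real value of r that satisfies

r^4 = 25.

Let u = r^2. The equation becomes u^2 - 25 = 0.
Factor: (u - 5)(u + 5) = 0, so u = 5 or u = -5.
r^2 = 5 gives r = +/-sqrt(5) ~= +/-2.2361.
r^2 = -5 < 0 has no real solution.

r = -2.2361 or r = 2.2361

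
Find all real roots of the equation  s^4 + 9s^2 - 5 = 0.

Let u = s^2. The equation becomes u^2 + 9u - 5 = 0.
By the quadratic formula, u = -9/2 + sqrt(101)/2 or u = -sqrt(101)/2 - 9/2.
s^2 = -9/2 + sqrt(101)/2 gives s = +/-sqrt(-9/2 + sqrt(101)/2) ~= +/-0.7245.
s^2 = -sqrt(101)/2 - 9/2 < 0 has no real solution.

s = -0.7245 or s = 0.7245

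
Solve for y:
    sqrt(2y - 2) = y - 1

Square both sides: 2y - 2 = (y - 1)^2.
Expand and rearrange: y^2 - 4y + 3 = 0.
Solving gives y = 3 or y = 1.
Check each candidate in the original equation:
  y = 3: sqrt(4) = 2, while y - 1 = 2 — valid.
  y = 1: sqrt(0) = 0, while y - 1 = 0 — valid.

y = 1 or y = 3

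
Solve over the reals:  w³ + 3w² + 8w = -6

w = -1

Rearrange: w³ + 3w² + 8w + 6 = 0.
Possible rational roots are divisors of 6. Testing w = -1 gives 0, so (w + 1) is a factor.
Divide: w³ + 3w² + 8w + 6 = (w + 1)(w² + 2w + 6).
The quadratic w² + 2w + 6 has discriminant -20 < 0, so no further real roots.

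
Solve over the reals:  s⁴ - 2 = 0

Let u = s². The equation becomes u² - 2 = 0.
By the quadratic formula, u = √(2) or u = -√(2).
s² = √(2) gives s = ±2^(1/4) ≈ ±1.1892.
s² = -√(2) < 0 has no real solution.

s = -1.1892 or s = 1.1892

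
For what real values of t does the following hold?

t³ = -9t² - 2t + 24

t = -8.4244 or t = -2 or t = 1.4244

Rearrange: t³ + 9t² + 2t - 24 = 0.
Possible rational roots are divisors of -24. Testing t = -2 gives 0, so (t + 2) is a factor.
Divide: t³ + 9t² + 2t - 24 = (t + 2)(t² + 7t - 12).
Apply the quadratic formula to t² + 7t - 12 = 0: t = (-7 ± √97)/2, i.e. t ≈ 1.4244 or t ≈ -8.4244.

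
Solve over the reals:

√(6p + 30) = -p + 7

Square both sides: 6p + 30 = (-p + 7)².
Expand and rearrange: p² - 20p + 19 = 0.
Solving gives p = 19 or p = 1.
Check each candidate in the original equation:
  p = 19: √(144) = 12, while -p + 7 = -12 — extraneous.
  p = 1: √(36) = 6, while -p + 7 = 6 — valid.

p = 1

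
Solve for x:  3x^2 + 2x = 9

x = -2.0972 or x = 1.4305

Rearrange to standard form: 3x^2 + 2x - 9 = 0.
Discriminant: (2)^2 - 4*3*(-9) = 112.
Quadratic formula: x = (-2 +/- sqrt(112)) / 6.
So x = -1/3 + 2*sqrt(7)/3 ~= 1.4305 or x = -2*sqrt(7)/3 - 1/3 ~= -2.0972.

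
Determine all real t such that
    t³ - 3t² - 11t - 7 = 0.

t = -1.3166 or t = -1 or t = 5.3166

Possible rational roots are divisors of -7. Testing t = -1 gives 0, so (t + 1) is a factor.
Divide: t³ - 3t² - 11t - 7 = (t + 1)(t² - 4t - 7).
Apply the quadratic formula to t² - 4t - 7 = 0: t = (4 ± √44)/2, i.e. t ≈ 5.3166 or t ≈ -1.3166.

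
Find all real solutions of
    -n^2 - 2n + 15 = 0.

Factor: -1(n + 5)(n - 3) = 0.
So n = -5 or n = 3.

n = -5 or n = 3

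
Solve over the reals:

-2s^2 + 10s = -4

s = -0.3723 or s = 5.3723

Rearrange to standard form: -2s^2 + 10s + 4 = 0.
Discriminant: (10)^2 - 4*(-2)*4 = 132.
Quadratic formula: s = (-10 +/- sqrt(132)) / (-4).
So s = 5/2 - sqrt(33)/2 ~= -0.3723 or s = 5/2 + sqrt(33)/2 ~= 5.3723.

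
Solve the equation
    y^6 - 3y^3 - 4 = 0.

Let u = y^3. The equation becomes u^2 - 3u - 4 = 0.
Factor: (u - 4)(u + 1) = 0, so u = 4 or u = -1.
y^3 = 4 gives y = (4)^(1/3) ~= 1.5874.
y^3 = -1 gives y = -1.

y = -1 or y = 1.5874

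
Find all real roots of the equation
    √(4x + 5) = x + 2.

Square both sides: 4x + 5 = (x + 2)².
Expand and rearrange: x² - 1 = 0.
Solving gives x = 1 or x = -1.
Check each candidate in the original equation:
  x = 1: √(9) = 3, while x + 2 = 3 — valid.
  x = -1: √(1) = 1, while x + 2 = 1 — valid.

x = -1 or x = 1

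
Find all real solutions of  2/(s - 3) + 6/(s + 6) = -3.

Multiply both sides by (s - 3)(s + 6):
2(s + 6) + 6(s - 3) = -3(s - 3)(s + 6).
Expand and collect terms: -3s² - 17s + 60 = 0.
By the quadratic formula, s = (17 ± √1009) / -6, so s ≈ -8.1275 or s ≈ 2.4608.
Neither value makes a denominator zero (s ≠ 3, s ≠ -6), so both are valid.

s = -8.1275 or s = 2.4608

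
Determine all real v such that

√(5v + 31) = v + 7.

v = -6 or v = -3

Square both sides: 5v + 31 = (v + 7)².
Expand and rearrange: v² + 9v + 18 = 0.
Solving gives v = -3 or v = -6.
Check each candidate in the original equation:
  v = -3: √(16) = 4, while v + 7 = 4 — valid.
  v = -6: √(1) = 1, while v + 7 = 1 — valid.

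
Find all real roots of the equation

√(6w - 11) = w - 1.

Square both sides: 6w - 11 = (w - 1)².
Expand and rearrange: w² - 8w + 12 = 0.
Solving gives w = 6 or w = 2.
Check each candidate in the original equation:
  w = 6: √(25) = 5, while w - 1 = 5 — valid.
  w = 2: √(1) = 1, while w - 1 = 1 — valid.

w = 2 or w = 6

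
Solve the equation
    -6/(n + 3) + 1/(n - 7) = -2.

n = 0.2396 or n = 6.2604

Multiply both sides by (n + 3)(n - 7):
-6(n - 7) + (n + 3) = -2(n + 3)(n - 7).
Expand and collect terms: -2n² + 13n - 3 = 0.
By the quadratic formula, n = (-13 ± √145) / -4, so n ≈ 0.2396 or n ≈ 6.2604.
Neither value makes a denominator zero (n ≠ -3, n ≠ 7), so both are valid.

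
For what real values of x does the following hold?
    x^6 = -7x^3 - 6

Let u = x^3. The equation becomes u^2 + 7u + 6 = 0.
Factor: (u + 1)(u + 6) = 0, so u = -1 or u = -6.
x^3 = -1 gives x = -1.
x^3 = -6 gives x = -(6)^(1/3) ~= -1.8171.

x = -1.8171 or x = -1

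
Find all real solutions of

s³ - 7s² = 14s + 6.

Rearrange: s³ - 7s² - 14s - 6 = 0.
Possible rational roots are divisors of -6. Testing s = -1 gives 0, so (s + 1) is a factor.
Divide: s³ - 7s² - 14s - 6 = (s + 1)(s² - 8s - 6).
Apply the quadratic formula to s² - 8s - 6 = 0: s = (8 ± √88)/2, i.e. s ≈ 8.6904 or s ≈ -0.6904.

s = -1 or s = -0.6904 or s = 8.6904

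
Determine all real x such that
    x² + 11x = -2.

Rearrange to standard form: x² + 11x + 2 = 0.
Discriminant: (11)² − 4·1·2 = 113.
Quadratic formula: x = (-11 ± √113) / 2.
So x = -11/2 + √(113)/2 ≈ -0.1849 or x = -11/2 - √(113)/2 ≈ -10.8151.

x = -10.8151 or x = -0.1849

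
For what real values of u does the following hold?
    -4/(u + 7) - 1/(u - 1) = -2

Multiply both sides by (u + 7)(u - 1):
-4(u - 1) - (u + 7) = -2(u + 7)(u - 1).
Expand and collect terms: -2u^2 - 7u + 17 = 0.
By the quadratic formula, u = (7 +/- sqrt(185)) / -4, so u ~= -5.1504 or u ~= 1.6504.
Neither value makes a denominator zero (u != -7, u != 1), so both are valid.

u = -5.1504 or u = 1.6504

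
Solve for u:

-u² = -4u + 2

u = 0.5858 or u = 3.4142

Rearrange to standard form: -u² + 4u - 2 = 0.
Discriminant: (4)² − 4·(-1)·(-2) = 8.
Quadratic formula: u = (-4 ± √8) / (-2).
So u = 2 - √(2) ≈ 0.5858 or u = √(2) + 2 ≈ 3.4142.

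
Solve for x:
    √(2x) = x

x = 0 or x = 2

Square both sides: 2x = (x)².
Expand and rearrange: x² - 2x = 0.
Solving gives x = 2 or x = 0.
Check each candidate in the original equation:
  x = 2: √(4) = 2, while x = 2 — valid.
  x = 0: √(0) = 0, while x = 0 — valid.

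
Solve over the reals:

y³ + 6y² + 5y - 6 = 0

Possible rational roots are divisors of -6. Testing y = -2 gives 0, so (y + 2) is a factor.
Divide: y³ + 6y² + 5y - 6 = (y + 2)(y² + 4y - 3).
Apply the quadratic formula to y² + 4y - 3 = 0: y = (-4 ± √28)/2, i.e. y ≈ 0.6458 or y ≈ -4.6458.

y = -4.6458 or y = -2 or y = 0.6458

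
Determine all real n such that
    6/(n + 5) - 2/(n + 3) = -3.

n = -6.6943 or n = -2.6391

Multiply both sides by (n + 5)(n + 3):
6(n + 3) - 2(n + 5) = -3(n + 5)(n + 3).
Expand and collect terms: -3n² - 28n - 53 = 0.
By the quadratic formula, n = (28 ± √148) / -6, so n ≈ -6.6943 or n ≈ -2.6391.
Neither value makes a denominator zero (n ≠ -5, n ≠ -3), so both are valid.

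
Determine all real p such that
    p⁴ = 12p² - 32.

Let u = p². The equation becomes u² - 12u + 32 = 0.
Factor: (u - 8)(u - 4) = 0, so u = 8 or u = 4.
p² = 8 gives p = ±2·√(2) ≈ ±2.8284.
p² = 4 gives p = ±2.

p = -2.8284 or p = -2 or p = 2 or p = 2.8284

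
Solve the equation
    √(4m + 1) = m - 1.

m = 6

Square both sides: 4m + 1 = (m - 1)².
Expand and rearrange: m² - 6m = 0.
Solving gives m = 6 or m = 0.
Check each candidate in the original equation:
  m = 6: √(25) = 5, while m - 1 = 5 — valid.
  m = 0: √(1) = 1, while m - 1 = -1 — extraneous.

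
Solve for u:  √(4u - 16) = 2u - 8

u = 4 or u = 5

Square both sides: 4u - 16 = (2u - 8)².
Expand and rearrange: 4u² - 36u + 80 = 0.
Solving gives u = 5 or u = 4.
Check each candidate in the original equation:
  u = 5: √(4) = 2, while 2u - 8 = 2 — valid.
  u = 4: √(0) = 0, while 2u - 8 = 0 — valid.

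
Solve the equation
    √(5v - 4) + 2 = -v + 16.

Isolate the radical: √(5v - 4) = -v + 14.
Square both sides: 5v - 4 = (-v + 14)².
Expand and rearrange: v² - 33v + 200 = 0.
Solving gives v = 25 or v = 8.
Check each candidate in the original equation:
  v = 25: √(121) = 11, while -v + 14 = -11 — extraneous.
  v = 8: √(36) = 6, while -v + 14 = 6 — valid.

v = 8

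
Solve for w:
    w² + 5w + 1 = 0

Discriminant: (5)² − 4·1·1 = 21.
Quadratic formula: w = (-5 ± √21) / 2.
So w = -5/2 + √(21)/2 ≈ -0.2087 or w = -5/2 - √(21)/2 ≈ -4.7913.

w = -4.7913 or w = -0.2087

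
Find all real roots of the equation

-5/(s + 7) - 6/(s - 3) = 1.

Multiply both sides by (s + 7)(s - 3):
-5(s - 3) - 6(s + 7) = (s + 7)(s - 3).
Expand and collect terms: s² + 15s + 6 = 0.
By the quadratic formula, s = (-15 ± √201) / 2, so s ≈ -0.4113 or s ≈ -14.5887.
Neither value makes a denominator zero (s ≠ -7, s ≠ 3), so both are valid.

s = -14.5887 or s = -0.4113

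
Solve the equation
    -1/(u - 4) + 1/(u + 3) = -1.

Multiply both sides by (u - 4)(u + 3):
-(u + 3) + (u - 4) = -(u - 4)(u + 3).
Expand and collect terms: -u^2 + u + 19 = 0.
By the quadratic formula, u = (-1 +/- sqrt(77)) / -2, so u ~= -3.8875 or u ~= 4.8875.
Neither value makes a denominator zero (u != 4, u != -3), so both are valid.

u = -3.8875 or u = 4.8875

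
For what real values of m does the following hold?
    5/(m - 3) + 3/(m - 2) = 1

m = 2.3467 or m = 10.6533

Multiply both sides by (m - 3)(m - 2):
5(m - 2) + 3(m - 3) = (m - 3)(m - 2).
Expand and collect terms: m² - 13m + 25 = 0.
By the quadratic formula, m = (13 ± √69) / 2, so m ≈ 10.6533 or m ≈ 2.3467.
Neither value makes a denominator zero (m ≠ 3, m ≠ 2), so both are valid.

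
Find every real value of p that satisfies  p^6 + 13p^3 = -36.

Let u = p^3. The equation becomes u^2 + 13u + 36 = 0.
Factor: (u + 4)(u + 9) = 0, so u = -4 or u = -9.
p^3 = -4 gives p = -(4)^(1/3) ~= -1.5874.
p^3 = -9 gives p = -(9)^(1/3) ~= -2.0801.

p = -2.0801 or p = -1.5874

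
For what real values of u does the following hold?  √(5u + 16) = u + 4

Square both sides: 5u + 16 = (u + 4)².
Expand and rearrange: u² + 3u = 0.
Solving gives u = 0 or u = -3.
Check each candidate in the original equation:
  u = 0: √(16) = 4, while u + 4 = 4 — valid.
  u = -3: √(1) = 1, while u + 4 = 1 — valid.

u = -3 or u = 0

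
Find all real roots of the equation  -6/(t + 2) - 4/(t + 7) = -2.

Multiply both sides by (t + 2)(t + 7):
-6(t + 7) - 4(t + 2) = -2(t + 2)(t + 7).
Expand and collect terms: -2t^2 - 8t + 22 = 0.
By the quadratic formula, t = (8 +/- sqrt(240)) / -4, so t ~= -5.873 or t ~= 1.873.
Neither value makes a denominator zero (t != -2, t != -7), so both are valid.

t = -5.873 or t = 1.873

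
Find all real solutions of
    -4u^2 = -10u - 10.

Rearrange to standard form: -4u^2 + 10u + 10 = 0.
Discriminant: (10)^2 - 4*(-4)*10 = 260.
Quadratic formula: u = (-10 +/- sqrt(260)) / (-8).
So u = 5/4 - sqrt(65)/4 ~= -0.7656 or u = 5/4 + sqrt(65)/4 ~= 3.2656.

u = -0.7656 or u = 3.2656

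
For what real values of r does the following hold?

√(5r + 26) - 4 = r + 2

Isolate the radical: √(5r + 26) = r + 6.
Square both sides: 5r + 26 = (r + 6)².
Expand and rearrange: r² + 7r + 10 = 0.
Solving gives r = -2 or r = -5.
Check each candidate in the original equation:
  r = -2: √(16) = 4, while r + 6 = 4 — valid.
  r = -5: √(1) = 1, while r + 6 = 1 — valid.

r = -5 or r = -2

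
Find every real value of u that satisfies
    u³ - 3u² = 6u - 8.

u = -2 or u = 1 or u = 4

Rearrange: u³ - 3u² - 6u + 8 = 0.
Possible rational roots are divisors of 8. Testing u = 1 gives 0, so (u - 1) is a factor.
Divide: u³ - 3u² - 6u + 8 = (u - 1)(u² - 2u - 8).
Factor the quadratic: u = 4 or u = -2.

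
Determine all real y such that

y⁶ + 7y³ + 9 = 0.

Let u = y³. The equation becomes u² + 7u + 9 = 0.
By the quadratic formula, u = -7/2 + √(13)/2 or u = -7/2 - √(13)/2.
y³ = -7/2 + √(13)/2 gives y = -∛(7/2 - √(13)/2) ≈ -1.1928.
y³ = -7/2 - √(13)/2 gives y = -∛(√(13)/2 + 7/2) ≈ -1.7438.

y = -1.7438 or y = -1.1928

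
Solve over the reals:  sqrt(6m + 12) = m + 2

Square both sides: 6m + 12 = (m + 2)^2.
Expand and rearrange: m^2 - 2m - 8 = 0.
Solving gives m = 4 or m = -2.
Check each candidate in the original equation:
  m = 4: sqrt(36) = 6, while m + 2 = 6 — valid.
  m = -2: sqrt(0) = 0, while m + 2 = 0 — valid.

m = -2 or m = 4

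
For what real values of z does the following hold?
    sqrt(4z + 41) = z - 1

Square both sides: 4z + 41 = (z - 1)^2.
Expand and rearrange: z^2 - 6z - 40 = 0.
Solving gives z = 10 or z = -4.
Check each candidate in the original equation:
  z = 10: sqrt(81) = 9, while z - 1 = 9 — valid.
  z = -4: sqrt(25) = 5, while z - 1 = -5 — extraneous.

z = 10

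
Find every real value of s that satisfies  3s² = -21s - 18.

s = -6 or s = -1

Bring every term to one side: 3s² + 21s + 18 = 0.
Factor: 3(s + 1)(s + 6) = 0.
So s = -1 or s = -6.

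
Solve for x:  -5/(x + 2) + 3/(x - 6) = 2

Multiply both sides by (x + 2)(x - 6):
-5(x - 6) + 3(x + 2) = 2(x + 2)(x - 6).
Expand and collect terms: 2x² - 6x - 60 = 0.
By the quadratic formula, x = (6 ± √516) / 4, so x ≈ 7.1789 or x ≈ -4.1789.
Neither value makes a denominator zero (x ≠ -2, x ≠ 6), so both are valid.

x = -4.1789 or x = 7.1789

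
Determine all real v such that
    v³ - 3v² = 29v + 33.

Rearrange: v³ - 3v² - 29v - 33 = 0.
Possible rational roots are divisors of -33. Testing v = -3 gives 0, so (v + 3) is a factor.
Divide: v³ - 3v² - 29v - 33 = (v + 3)(v² - 6v - 11).
Apply the quadratic formula to v² - 6v - 11 = 0: v = (6 ± √80)/2, i.e. v ≈ 7.4721 or v ≈ -1.4721.

v = -3 or v = -1.4721 or v = 7.4721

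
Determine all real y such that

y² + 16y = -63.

y = -9 or y = -7

Bring every term to one side: y² + 16y + 63 = 0.
Factor: (y + 9)(y + 7) = 0.
So y = -9 or y = -7.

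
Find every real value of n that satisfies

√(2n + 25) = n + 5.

n = 0

Square both sides: 2n + 25 = (n + 5)².
Expand and rearrange: n² + 8n = 0.
Solving gives n = 0 or n = -8.
Check each candidate in the original equation:
  n = 0: √(25) = 5, while n + 5 = 5 — valid.
  n = -8: √(9) = 3, while n + 5 = -3 — extraneous.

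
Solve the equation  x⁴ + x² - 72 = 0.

Let u = x². The equation becomes u² + u - 72 = 0.
Factor: (u + 9)(u - 8) = 0, so u = -9 or u = 8.
x² = -9 < 0 has no real solution.
x² = 8 gives x = ±2·√(2) ≈ ±2.8284.

x = -2.8284 or x = 2.8284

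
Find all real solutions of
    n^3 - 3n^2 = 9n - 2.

Rearrange: n^3 - 3n^2 - 9n + 2 = 0.
Possible rational roots are divisors of 2. Testing n = -2 gives 0, so (n + 2) is a factor.
Divide: n^3 - 3n^2 - 9n + 2 = (n + 2)(n^2 - 5n + 1).
Apply the quadratic formula to n^2 - 5n + 1 = 0: n = (5 +/- sqrt(21))/2, i.e. n ~= 4.7913 or n ~= 0.2087.

n = -2 or n = 0.2087 or n = 4.7913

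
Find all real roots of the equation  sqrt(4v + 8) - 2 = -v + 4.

Isolate the radical: sqrt(4v + 8) = -v + 6.
Square both sides: 4v + 8 = (-v + 6)^2.
Expand and rearrange: v^2 - 16v + 28 = 0.
Solving gives v = 14 or v = 2.
Check each candidate in the original equation:
  v = 14: sqrt(64) = 8, while -v + 6 = -8 — extraneous.
  v = 2: sqrt(16) = 4, while -v + 6 = 4 — valid.

v = 2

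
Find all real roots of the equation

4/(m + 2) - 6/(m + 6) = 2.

m = -8.2749 or m = -0.7251

Multiply both sides by (m + 2)(m + 6):
4(m + 6) - 6(m + 2) = 2(m + 2)(m + 6).
Expand and collect terms: 2m² + 18m + 12 = 0.
By the quadratic formula, m = (-18 ± √228) / 4, so m ≈ -0.7251 or m ≈ -8.2749.
Neither value makes a denominator zero (m ≠ -2, m ≠ -6), so both are valid.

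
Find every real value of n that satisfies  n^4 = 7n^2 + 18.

Let u = n^2. The equation becomes u^2 - 7u - 18 = 0.
Factor: (u + 2)(u - 9) = 0, so u = -2 or u = 9.
n^2 = -2 < 0 has no real solution.
n^2 = 9 gives n = +/-3.

n = -3 or n = 3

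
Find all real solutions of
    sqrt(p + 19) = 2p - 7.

Square both sides: p + 19 = (2p - 7)^2.
Expand and rearrange: 4p^2 - 29p + 30 = 0.
Solving gives p = 6 or p = 1.25.
Check each candidate in the original equation:
  p = 6: sqrt(25) = 5, while 2p - 7 = 5 — valid.
  p = 1.25: sqrt(20.25) = 4.5, while 2p - 7 = -4.5 — extraneous.

p = 6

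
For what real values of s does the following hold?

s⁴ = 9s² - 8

s = -2.8284 or s = -1 or s = 1 or s = 2.8284

Let u = s². The equation becomes u² - 9u + 8 = 0.
Factor: (u - 8)(u - 1) = 0, so u = 8 or u = 1.
s² = 8 gives s = ±2·√(2) ≈ ±2.8284.
s² = 1 gives s = ±1.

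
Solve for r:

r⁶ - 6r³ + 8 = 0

r = 1.2599 or r = 1.5874

Let u = r³. The equation becomes u² - 6u + 8 = 0.
Factor: (u - 4)(u - 2) = 0, so u = 4 or u = 2.
r³ = 4 gives r = ∛(4) ≈ 1.5874.
r³ = 2 gives r = ∛(2) ≈ 1.2599.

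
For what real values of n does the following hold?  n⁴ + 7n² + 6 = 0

Let u = n². The equation becomes u² + 7u + 6 = 0.
Factor: (u + 1)(u + 6) = 0, so u = -1 or u = -6.
n² = -1 < 0 has no real solution.
n² = -6 < 0 has no real solution.

No real solutions.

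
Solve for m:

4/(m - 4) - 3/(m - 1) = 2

Multiply both sides by (m - 4)(m - 1):
4(m - 1) - 3(m - 4) = 2(m - 4)(m - 1).
Expand and collect terms: 2m^2 - 11m = 0.
Factor or apply the quadratic formula: m = 5.5 or m = 0.
Neither value makes a denominator zero (m != 4, m != 1), so both are valid.

m = 0 or m = 5.5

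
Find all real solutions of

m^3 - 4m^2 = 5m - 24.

m = -2.3723 or m = 3 or m = 3.3723

Rearrange: m^3 - 4m^2 - 5m + 24 = 0.
Possible rational roots are divisors of 24. Testing m = 3 gives 0, so (m - 3) is a factor.
Divide: m^3 - 4m^2 - 5m + 24 = (m - 3)(m^2 - m - 8).
Apply the quadratic formula to m^2 - m - 8 = 0: m = (1 +/- sqrt(33))/2, i.e. m ~= 3.3723 or m ~= -2.3723.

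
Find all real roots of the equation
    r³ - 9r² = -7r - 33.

Rearrange: r³ - 9r² + 7r + 33 = 0.
Possible rational roots are divisors of 33. Testing r = 3 gives 0, so (r - 3) is a factor.
Divide: r³ - 9r² + 7r + 33 = (r - 3)(r² - 6r - 11).
Apply the quadratic formula to r² - 6r - 11 = 0: r = (6 ± √80)/2, i.e. r ≈ 7.4721 or r ≈ -1.4721.

r = -1.4721 or r = 3 or r = 7.4721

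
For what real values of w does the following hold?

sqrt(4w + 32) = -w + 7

Square both sides: 4w + 32 = (-w + 7)^2.
Expand and rearrange: w^2 - 18w + 17 = 0.
Solving gives w = 17 or w = 1.
Check each candidate in the original equation:
  w = 17: sqrt(100) = 10, while -w + 7 = -10 — extraneous.
  w = 1: sqrt(36) = 6, while -w + 7 = 6 — valid.

w = 1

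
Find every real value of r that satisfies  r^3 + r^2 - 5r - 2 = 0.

Possible rational roots are divisors of -2. Testing r = 2 gives 0, so (r - 2) is a factor.
Divide: r^3 + r^2 - 5r - 2 = (r - 2)(r^2 + 3r + 1).
Apply the quadratic formula to r^2 + 3r + 1 = 0: r = (-3 +/- sqrt(5))/2, i.e. r ~= -0.382 or r ~= -2.618.

r = -2.618 or r = -0.382 or r = 2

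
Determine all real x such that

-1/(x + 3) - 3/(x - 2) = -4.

x = -2.7839 or x = 2.7839

Multiply both sides by (x + 3)(x - 2):
-(x - 2) - 3(x + 3) = -4(x + 3)(x - 2).
Expand and collect terms: -4x² + 31 = 0.
By the quadratic formula, x = (0 ± √496) / -8, so x ≈ -2.7839 or x ≈ 2.7839.
Neither value makes a denominator zero (x ≠ -3, x ≠ 2), so both are valid.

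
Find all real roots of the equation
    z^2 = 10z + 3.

Rearrange to standard form: z^2 - 10z - 3 = 0.
Discriminant: (-10)^2 - 4*1*(-3) = 112.
Quadratic formula: z = (10 +/- sqrt(112)) / 2.
So z = 5 + 2*sqrt(7) ~= 10.2915 or z = 5 - 2*sqrt(7) ~= -0.2915.

z = -0.2915 or z = 10.2915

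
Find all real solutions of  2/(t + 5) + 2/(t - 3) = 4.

t = -4.5311 or t = 3.5311

Multiply both sides by (t + 5)(t - 3):
2(t - 3) + 2(t + 5) = 4(t + 5)(t - 3).
Expand and collect terms: 4t^2 + 4t - 64 = 0.
By the quadratic formula, t = (-4 +/- sqrt(1040)) / 8, so t ~= 3.5311 or t ~= -4.5311.
Neither value makes a denominator zero (t != -5, t != 3), so both are valid.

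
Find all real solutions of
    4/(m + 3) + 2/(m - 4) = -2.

Multiply both sides by (m + 3)(m - 4):
4(m - 4) + 2(m + 3) = -2(m + 3)(m - 4).
Expand and collect terms: -2m² - 4m + 34 = 0.
By the quadratic formula, m = (4 ± √288) / -4, so m ≈ -5.2426 or m ≈ 3.2426.
Neither value makes a denominator zero (m ≠ -3, m ≠ 4), so both are valid.

m = -5.2426 or m = 3.2426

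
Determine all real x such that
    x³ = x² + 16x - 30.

Rearrange: x³ - x² - 16x + 30 = 0.
Possible rational roots are divisors of 30. Testing x = 3 gives 0, so (x - 3) is a factor.
Divide: x³ - x² - 16x + 30 = (x - 3)(x² + 2x - 10).
Apply the quadratic formula to x² + 2x - 10 = 0: x = (-2 ± √44)/2, i.e. x ≈ 2.3166 or x ≈ -4.3166.

x = -4.3166 or x = 2.3166 or x = 3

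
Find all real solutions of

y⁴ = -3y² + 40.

y = -2.2361 or y = 2.2361

Let u = y². The equation becomes u² + 3u - 40 = 0.
Factor: (u + 8)(u - 5) = 0, so u = -8 or u = 5.
y² = -8 < 0 has no real solution.
y² = 5 gives y = ±√(5) ≈ ±2.2361.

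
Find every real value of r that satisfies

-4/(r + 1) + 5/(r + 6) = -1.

r = -9.3852 or r = 1.3852

Multiply both sides by (r + 1)(r + 6):
-4(r + 6) + 5(r + 1) = -(r + 1)(r + 6).
Expand and collect terms: -r² - 8r + 13 = 0.
By the quadratic formula, r = (8 ± √116) / -2, so r ≈ -9.3852 or r ≈ 1.3852.
Neither value makes a denominator zero (r ≠ -1, r ≠ -6), so both are valid.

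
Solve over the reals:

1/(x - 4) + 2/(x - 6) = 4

x = 4.1958 or x = 6.5542

Multiply both sides by (x - 4)(x - 6):
(x - 6) + 2(x - 4) = 4(x - 4)(x - 6).
Expand and collect terms: 4x^2 - 43x + 110 = 0.
By the quadratic formula, x = (43 +/- sqrt(89)) / 8, so x ~= 6.5542 or x ~= 4.1958.
Neither value makes a denominator zero (x != 4, x != 6), so both are valid.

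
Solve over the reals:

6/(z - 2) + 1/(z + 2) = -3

Multiply both sides by (z - 2)(z + 2):
6(z + 2) + (z - 2) = -3(z - 2)(z + 2).
Expand and collect terms: -3z^2 - 7z + 2 = 0.
By the quadratic formula, z = (7 +/- sqrt(73)) / -6, so z ~= -2.5907 or z ~= 0.2573.
Neither value makes a denominator zero (z != 2, z != -2), so both are valid.

z = -2.5907 or z = 0.2573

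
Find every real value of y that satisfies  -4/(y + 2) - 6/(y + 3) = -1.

y = -2.4244 or y = 7.4244

Multiply both sides by (y + 2)(y + 3):
-4(y + 3) - 6(y + 2) = -(y + 2)(y + 3).
Expand and collect terms: -y^2 + 5y + 18 = 0.
By the quadratic formula, y = (-5 +/- sqrt(97)) / -2, so y ~= -2.4244 or y ~= 7.4244.
Neither value makes a denominator zero (y != -2, y != -3), so both are valid.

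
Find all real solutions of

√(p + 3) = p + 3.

Square both sides: p + 3 = (p + 3)².
Expand and rearrange: p² + 5p + 6 = 0.
Solving gives p = -2 or p = -3.
Check each candidate in the original equation:
  p = -2: √(1) = 1, while p + 3 = 1 — valid.
  p = -3: √(0) = 0, while p + 3 = 0 — valid.

p = -3 or p = -2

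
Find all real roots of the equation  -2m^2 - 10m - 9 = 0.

Discriminant: (-10)^2 - 4*(-2)*(-9) = 28.
Quadratic formula: m = (10 +/- sqrt(28)) / (-4).
So m = -5/2 - sqrt(7)/2 ~= -3.8229 or m = -5/2 + sqrt(7)/2 ~= -1.1771.

m = -3.8229 or m = -1.1771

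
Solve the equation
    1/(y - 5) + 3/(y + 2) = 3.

Multiply both sides by (y - 5)(y + 2):
(y + 2) + 3(y - 5) = 3(y - 5)(y + 2).
Expand and collect terms: 3y^2 - 13y - 17 = 0.
By the quadratic formula, y = (13 +/- sqrt(373)) / 6, so y ~= 5.3855 or y ~= -1.0522.
Neither value makes a denominator zero (y != 5, y != -2), so both are valid.

y = -1.0522 or y = 5.3855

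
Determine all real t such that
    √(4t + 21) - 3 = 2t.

Isolate the radical: √(4t + 21) = 2t + 3.
Square both sides: 4t + 21 = (2t + 3)².
Expand and rearrange: 4t² + 8t - 12 = 0.
Solving gives t = 1 or t = -3.
Check each candidate in the original equation:
  t = 1: √(25) = 5, while 2t + 3 = 5 — valid.
  t = -3: √(9) = 3, while 2t + 3 = -3 — extraneous.

t = 1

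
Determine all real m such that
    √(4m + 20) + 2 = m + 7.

Isolate the radical: √(4m + 20) = m + 5.
Square both sides: 4m + 20 = (m + 5)².
Expand and rearrange: m² + 6m + 5 = 0.
Solving gives m = -1 or m = -5.
Check each candidate in the original equation:
  m = -1: √(16) = 4, while m + 5 = 4 — valid.
  m = -5: √(0) = 0, while m + 5 = 0 — valid.

m = -5 or m = -1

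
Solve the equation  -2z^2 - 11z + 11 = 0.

z = -6.3642 or z = 0.8642

Discriminant: (-11)^2 - 4*(-2)*11 = 209.
Quadratic formula: z = (11 +/- sqrt(209)) / (-4).
So z = -sqrt(209)/4 - 11/4 ~= -6.3642 or z = -11/4 + sqrt(209)/4 ~= 0.8642.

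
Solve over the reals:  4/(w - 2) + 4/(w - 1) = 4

w = 1.382 or w = 3.618

Multiply both sides by (w - 2)(w - 1):
4(w - 1) + 4(w - 2) = 4(w - 2)(w - 1).
Expand and collect terms: 4w^2 - 20w + 20 = 0.
By the quadratic formula, w = (20 +/- sqrt(80)) / 8, so w ~= 3.618 or w ~= 1.382.
Neither value makes a denominator zero (w != 2, w != 1), so both are valid.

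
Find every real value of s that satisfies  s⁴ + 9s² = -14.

Let u = s². The equation becomes u² + 9u + 14 = 0.
Factor: (u + 7)(u + 2) = 0, so u = -7 or u = -2.
s² = -7 < 0 has no real solution.
s² = -2 < 0 has no real solution.

No real solutions.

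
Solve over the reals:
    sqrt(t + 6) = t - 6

t = 10

Square both sides: t + 6 = (t - 6)^2.
Expand and rearrange: t^2 - 13t + 30 = 0.
Solving gives t = 10 or t = 3.
Check each candidate in the original equation:
  t = 10: sqrt(16) = 4, while t - 6 = 4 — valid.
  t = 3: sqrt(9) = 3, while t - 6 = -3 — extraneous.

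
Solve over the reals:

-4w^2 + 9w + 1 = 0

w = -0.1061 or w = 2.3561

Discriminant: (9)^2 - 4*(-4)*1 = 97.
Quadratic formula: w = (-9 +/- sqrt(97)) / (-8).
So w = 9/8 - sqrt(97)/8 ~= -0.1061 or w = 9/8 + sqrt(97)/8 ~= 2.3561.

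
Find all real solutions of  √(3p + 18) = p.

p = 6

Square both sides: 3p + 18 = (p)².
Expand and rearrange: p² - 3p - 18 = 0.
Solving gives p = 6 or p = -3.
Check each candidate in the original equation:
  p = 6: √(36) = 6, while p = 6 — valid.
  p = -3: √(9) = 3, while p = -3 — extraneous.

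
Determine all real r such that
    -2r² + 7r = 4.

Rearrange to standard form: -2r² + 7r - 4 = 0.
Discriminant: (7)² − 4·(-2)·(-4) = 17.
Quadratic formula: r = (-7 ± √17) / (-4).
So r = 7/4 - √(17)/4 ≈ 0.7192 or r = √(17)/4 + 7/4 ≈ 2.7808.

r = 0.7192 or r = 2.7808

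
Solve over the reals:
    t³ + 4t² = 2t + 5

Rearrange: t³ + 4t² - 2t - 5 = 0.
Possible rational roots are divisors of -5. Testing t = -1 gives 0, so (t + 1) is a factor.
Divide: t³ + 4t² - 2t - 5 = (t + 1)(t² + 3t - 5).
Apply the quadratic formula to t² + 3t - 5 = 0: t = (-3 ± √29)/2, i.e. t ≈ 1.1926 or t ≈ -4.1926.

t = -4.1926 or t = -1 or t = 1.1926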